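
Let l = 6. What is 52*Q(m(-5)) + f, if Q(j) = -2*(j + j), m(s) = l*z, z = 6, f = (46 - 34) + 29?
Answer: -7447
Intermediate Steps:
f = 41 (f = 12 + 29 = 41)
m(s) = 36 (m(s) = 6*6 = 36)
Q(j) = -4*j
52*Q(m(-5)) + f = 52*(-4*36) + 41 = 52*(-144) + 41 = -7488 + 41 = -7447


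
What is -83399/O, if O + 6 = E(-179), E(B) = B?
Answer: 83399/185 ≈ 450.81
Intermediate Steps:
O = -185 (O = -6 - 179 = -185)
-83399/O = -83399/(-185) = -83399*(-1/185) = 83399/185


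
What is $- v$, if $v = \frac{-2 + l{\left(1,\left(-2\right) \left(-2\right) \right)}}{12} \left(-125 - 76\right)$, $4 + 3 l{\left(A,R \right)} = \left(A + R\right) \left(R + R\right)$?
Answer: $\frac{335}{2} \approx 167.5$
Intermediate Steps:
$l{\left(A,R \right)} = - \frac{4}{3} + \frac{2 R \left(A + R\right)}{3}$ ($l{\left(A,R \right)} = - \frac{4}{3} + \frac{\left(A + R\right) \left(R + R\right)}{3} = - \frac{4}{3} + \frac{\left(A + R\right) 2 R}{3} = - \frac{4}{3} + \frac{2 R \left(A + R\right)}{3}$)
$v = - \frac{335}{2}$ ($v = \frac{-2 + \left(- \frac{4}{3} + \frac{2 \left(\left(-2\right) \left(-2\right)\right)^{2}}{3} + \frac{2}{3} \cdot 1 \left(\left(-2\right) \left(-2\right)\right)\right)}{12} \left(-125 - 76\right) = \left(-2 + \left(- \frac{4}{3} + \frac{2 \cdot 4^{2}}{3} + \frac{2}{3} \cdot 1 \cdot 4\right)\right) \frac{1}{12} \left(-201\right) = \left(-2 + \left(- \frac{4}{3} + \frac{2}{3} \cdot 16 + \frac{8}{3}\right)\right) \frac{1}{12} \left(-201\right) = \left(-2 + \left(- \frac{4}{3} + \frac{32}{3} + \frac{8}{3}\right)\right) \frac{1}{12} \left(-201\right) = \left(-2 + 12\right) \frac{1}{12} \left(-201\right) = 10 \cdot \frac{1}{12} \left(-201\right) = \frac{5}{6} \left(-201\right) = - \frac{335}{2} \approx -167.5$)
$- v = \left(-1\right) \left(- \frac{335}{2}\right) = \frac{335}{2}$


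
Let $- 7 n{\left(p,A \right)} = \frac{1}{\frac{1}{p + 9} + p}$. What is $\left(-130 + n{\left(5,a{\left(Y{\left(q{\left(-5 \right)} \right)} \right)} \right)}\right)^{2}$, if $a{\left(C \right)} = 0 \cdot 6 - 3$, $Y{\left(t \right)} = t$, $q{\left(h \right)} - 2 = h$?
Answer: $\frac{85229824}{5041} \approx 16907.0$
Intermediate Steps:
$q{\left(h \right)} = 2 + h$
$a{\left(C \right)} = -3$ ($a{\left(C \right)} = 0 - 3 = -3$)
$n{\left(p,A \right)} = - \frac{1}{7 \left(p + \frac{1}{9 + p}\right)}$ ($n{\left(p,A \right)} = - \frac{1}{7 \left(\frac{1}{p + 9} + p\right)} = - \frac{1}{7 \left(\frac{1}{9 + p} + p\right)} = - \frac{1}{7 \left(p + \frac{1}{9 + p}\right)}$)
$\left(-130 + n{\left(5,a{\left(Y{\left(q{\left(-5 \right)} \right)} \right)} \right)}\right)^{2} = \left(-130 + \frac{-9 - 5}{7 \left(1 + 5^{2} + 9 \cdot 5\right)}\right)^{2} = \left(-130 + \frac{-9 - 5}{7 \left(1 + 25 + 45\right)}\right)^{2} = \left(-130 + \frac{1}{7} \cdot \frac{1}{71} \left(-14\right)\right)^{2} = \left(-130 - \frac{2}{71}\right)^{2} = \left(- \frac{9232}{71}\right)^{2} = \frac{85229824}{5041}$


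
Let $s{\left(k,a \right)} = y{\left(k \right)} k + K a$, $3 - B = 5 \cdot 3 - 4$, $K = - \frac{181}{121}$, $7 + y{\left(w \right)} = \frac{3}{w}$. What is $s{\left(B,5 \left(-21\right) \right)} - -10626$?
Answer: $\frac{1311890}{121} \approx 10842.0$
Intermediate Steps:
$y{\left(w \right)} = -7 + \frac{3}{w}$
$K = - \frac{181}{121}$ ($K = \left(-181\right) \frac{1}{121} = - \frac{181}{121} \approx -1.4959$)
$B = -8$ ($B = 3 - \left(5 \cdot 3 - 4\right) = 3 - \left(15 - 4\right) = 3 - 11 = -8$)
$s{\left(k,a \right)} = - \frac{181 a}{121} + k \left(-7 + \frac{3}{k}\right)$ ($s{\left(k,a \right)} = \left(-7 + \frac{3}{k}\right) k - \frac{181 a}{121} = k \left(-7 + \frac{3}{k}\right) - \frac{181 a}{121} = - \frac{181 a}{121} + k \left(-7 + \frac{3}{k}\right)$)
$s{\left(B,5 \left(-21\right) \right)} - -10626 = \left(3 - -56 - \frac{181 \cdot 5 \left(-21\right)}{121}\right) - -10626 = \left(3 + 56 - - \frac{19005}{121}\right) + 10626 = \left(3 + 56 + \frac{19005}{121}\right) + 10626 = \frac{26144}{121} + 10626 = \frac{1311890}{121}$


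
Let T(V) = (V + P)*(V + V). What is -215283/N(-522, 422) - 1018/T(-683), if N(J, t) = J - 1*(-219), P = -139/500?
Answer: 16744645634057/23567283137 ≈ 710.50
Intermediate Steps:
P = -139/500 (P = -139*1/500 = -139/500 ≈ -0.27800)
T(V) = 2*V*(-139/500 + V) (T(V) = (V - 139/500)*(V + V) = (-139/500 + V)*(2*V) = 2*V*(-139/500 + V))
N(J, t) = 219 + J (N(J, t) = J + 219 = 219 + J)
-215283/N(-522, 422) - 1018/T(-683) = -215283/(219 - 522) - 1018*(-250/(683*(-139 + 500*(-683)))) = -215283/(-303) - 1018*(-250/(683*(-139 - 341500))) = -215283*(-1/303) - 1018/((1/250)*(-683)*(-341639)) = 71761/101 - 1018/233339437/250 = 71761/101 - 1018*250/233339437 = 71761/101 - 254500/233339437 = 16744645634057/23567283137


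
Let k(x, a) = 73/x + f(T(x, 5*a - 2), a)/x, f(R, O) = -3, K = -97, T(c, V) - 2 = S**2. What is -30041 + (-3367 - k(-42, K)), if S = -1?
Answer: -100219/3 ≈ -33406.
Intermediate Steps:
T(c, V) = 3 (T(c, V) = 2 + (-1)**2 = 2 + 1 = 3)
k(x, a) = 70/x (k(x, a) = 73/x - 3/x = 70/x)
-30041 + (-3367 - k(-42, K)) = -30041 + (-3367 - 70/(-42)) = -30041 + (-3367 - 70*(-1)/42) = -30041 + (-3367 - 1*(-5/3)) = -30041 + (-3367 + 5/3) = -30041 - 10096/3 = -100219/3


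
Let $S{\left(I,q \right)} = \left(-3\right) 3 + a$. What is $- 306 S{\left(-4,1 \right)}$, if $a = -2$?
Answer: $3366$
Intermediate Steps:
$S{\left(I,q \right)} = -11$ ($S{\left(I,q \right)} = \left(-3\right) 3 - 2 = -9 - 2 = -11$)
$- 306 S{\left(-4,1 \right)} = \left(-306\right) \left(-11\right) = 3366$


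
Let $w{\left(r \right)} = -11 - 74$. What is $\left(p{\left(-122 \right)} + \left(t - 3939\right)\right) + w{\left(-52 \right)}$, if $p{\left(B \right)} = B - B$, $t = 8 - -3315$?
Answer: $-701$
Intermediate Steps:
$w{\left(r \right)} = -85$
$t = 3323$ ($t = 8 + 3315 = 3323$)
$p{\left(B \right)} = 0$
$\left(p{\left(-122 \right)} + \left(t - 3939\right)\right) + w{\left(-52 \right)} = \left(0 + \left(3323 - 3939\right)\right) - 85 = \left(0 - 616\right) - 85 = -616 - 85 = -701$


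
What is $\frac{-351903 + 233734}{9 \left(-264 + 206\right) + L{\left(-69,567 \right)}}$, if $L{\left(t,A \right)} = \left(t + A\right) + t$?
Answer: $\frac{118169}{93} \approx 1270.6$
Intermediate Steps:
$L{\left(t,A \right)} = A + 2 t$ ($L{\left(t,A \right)} = \left(A + t\right) + t = A + 2 t$)
$\frac{-351903 + 233734}{9 \left(-264 + 206\right) + L{\left(-69,567 \right)}} = \frac{-351903 + 233734}{9 \left(-264 + 206\right) + \left(567 + 2 \left(-69\right)\right)} = - \frac{118169}{9 \left(-58\right) + \left(567 - 138\right)} = - \frac{118169}{-522 + 429} = - \frac{118169}{-93} = \left(-118169\right) \left(- \frac{1}{93}\right) = \frac{118169}{93}$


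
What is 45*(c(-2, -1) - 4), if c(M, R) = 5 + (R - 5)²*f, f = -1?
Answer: -1575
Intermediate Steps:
c(M, R) = 5 - (-5 + R)² (c(M, R) = 5 + (R - 5)²*(-1) = 5 + (-5 + R)²*(-1) = 5 - (-5 + R)²)
45*(c(-2, -1) - 4) = 45*((5 - (-5 - 1)²) - 4) = 45*((5 - 1*(-6)²) - 4) = 45*((5 - 1*36) - 4) = 45*((5 - 36) - 4) = 45*(-31 - 4) = 45*(-35) = -1575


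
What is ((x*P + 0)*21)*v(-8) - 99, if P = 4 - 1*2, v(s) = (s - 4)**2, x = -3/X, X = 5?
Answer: -18639/5 ≈ -3727.8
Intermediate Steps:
x = -3/5 ≈ -0.60000
v(s) = (-4 + s)**2
P = 2 (P = 4 - 2 = 2)
((x*P + 0)*21)*v(-8) - 99 = ((-3/5*2 + 0)*21)*(-4 - 8)**2 - 99 = ((-6/5 + 0)*21)*(-12)**2 - 99 = -6/5*21*144 - 99 = -126/5*144 - 99 = -18144/5 - 99 = -18639/5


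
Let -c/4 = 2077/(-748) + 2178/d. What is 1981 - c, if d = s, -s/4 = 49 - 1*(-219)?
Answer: 49157937/25058 ≈ 1961.8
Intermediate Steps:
s = -1072 (s = -4*(49 - 1*(-219)) = -4*(49 + 219) = -4*268 = -1072)
d = -1072
c = 481961/25058 (c = -4*(2077/(-748) + 2178/(-1072)) = -4*(2077*(-1/748) + 2178*(-1/1072)) = -4*(-2077/748 - 1089/536) = -4*(-481961/100232) = 481961/25058 ≈ 19.234)
1981 - c = 1981 - 1*481961/25058 = 1981 - 481961/25058 = 49157937/25058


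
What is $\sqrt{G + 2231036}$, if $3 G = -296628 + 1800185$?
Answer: $\frac{\sqrt{24589995}}{3} \approx 1652.9$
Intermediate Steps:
$G = \frac{1503557}{3}$ ($G = \frac{-296628 + 1800185}{3} = \frac{1}{3} \cdot 1503557 = \frac{1503557}{3} \approx 5.0119 \cdot 10^{5}$)
$\sqrt{G + 2231036} = \sqrt{\frac{1503557}{3} + 2231036} = \sqrt{\frac{8196665}{3}} = \frac{\sqrt{24589995}}{3}$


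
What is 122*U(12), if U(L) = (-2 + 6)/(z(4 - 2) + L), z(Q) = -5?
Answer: 488/7 ≈ 69.714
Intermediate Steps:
U(L) = 4/(-5 + L) (U(L) = (-2 + 6)/(-5 + L) = 4/(-5 + L))
122*U(12) = 122*(4/(-5 + 12)) = 122*(4/7) = 488/7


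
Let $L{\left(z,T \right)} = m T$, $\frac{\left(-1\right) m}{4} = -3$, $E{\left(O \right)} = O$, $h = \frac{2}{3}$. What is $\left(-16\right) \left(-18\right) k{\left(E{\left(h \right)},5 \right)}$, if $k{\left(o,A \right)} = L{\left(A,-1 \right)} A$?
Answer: $-17280$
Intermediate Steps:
$h = \frac{2}{3}$ ($h = 2 \cdot \frac{1}{3} = \frac{2}{3} \approx 0.66667$)
$m = 12$ ($m = \left(-4\right) \left(-3\right) = 12$)
$L{\left(z,T \right)} = 12 T$
$k{\left(o,A \right)} = - 12 A$ ($k{\left(o,A \right)} = 12 \left(-1\right) A = - 12 A$)
$\left(-16\right) \left(-18\right) k{\left(E{\left(h \right)},5 \right)} = \left(-16\right) \left(-18\right) \left(\left(-12\right) 5\right) = 288 \left(-60\right) = -17280$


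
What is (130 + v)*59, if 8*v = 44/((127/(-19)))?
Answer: 1935849/254 ≈ 7621.5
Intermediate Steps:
v = -209/254 (v = (44/((127/(-19))))/8 = (44/((127*(-1/19))))/8 = (44/(-127/19))/8 = (44*(-19/127))/8 = (⅛)*(-836/127) = -209/254 ≈ -0.82283)
(130 + v)*59 = (130 - 209/254)*59 = (32811/254)*59 = 1935849/254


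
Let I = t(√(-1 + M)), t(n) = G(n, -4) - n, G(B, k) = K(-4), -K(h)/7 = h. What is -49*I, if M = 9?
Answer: -1372 + 98*√2 ≈ -1233.4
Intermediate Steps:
K(h) = -7*h
G(B, k) = 28 (G(B, k) = -7*(-4) = 28)
t(n) = 28 - n
I = 28 - 2*√2 (I = 28 - √(-1 + 9) = 28 - √8 = 28 - 2*√2 ≈ 25.172)
-49*I = -49*(28 - 2*√2) = -(1372 - 98*√2) = -1372 + 98*√2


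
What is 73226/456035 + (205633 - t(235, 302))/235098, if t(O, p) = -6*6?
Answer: 111007548563/107212916430 ≈ 1.0354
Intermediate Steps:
t(O, p) = -36
73226/456035 + (205633 - t(235, 302))/235098 = 73226/456035 + (205633 - 1*(-36))/235098 = 73226*(1/456035) + (205633 + 36)*(1/235098) = 73226/456035 + 205669*(1/235098) = 73226/456035 + 205669/235098 = 111007548563/107212916430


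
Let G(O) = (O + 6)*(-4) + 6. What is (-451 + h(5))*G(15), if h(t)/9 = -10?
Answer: 42198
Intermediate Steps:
h(t) = -90 (h(t) = 9*(-10) = -90)
G(O) = -18 - 4*O (G(O) = (6 + O)*(-4) + 6 = (-24 - 4*O) + 6 = -18 - 4*O)
(-451 + h(5))*G(15) = (-451 - 90)*(-18 - 4*15) = -541*(-18 - 60) = -541*(-78) = 42198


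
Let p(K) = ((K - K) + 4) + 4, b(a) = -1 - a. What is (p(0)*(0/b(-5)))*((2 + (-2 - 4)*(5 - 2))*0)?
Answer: 0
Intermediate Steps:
p(K) = 8 (p(K) = (0 + 4) + 4 = 4 + 4 = 8)
(p(0)*(0/b(-5)))*((2 + (-2 - 4)*(5 - 2))*0) = (8*(0/(-1 - 1*(-5))))*((2 + (-2 - 4)*(5 - 2))*0) = (8*(0/(-1 + 5)))*((2 - 6*3)*0) = (8*(0/4))*((2 - 18)*0) = (8*(0*(¼)))*(-16*0) = (8*0)*0 = 0*0 = 0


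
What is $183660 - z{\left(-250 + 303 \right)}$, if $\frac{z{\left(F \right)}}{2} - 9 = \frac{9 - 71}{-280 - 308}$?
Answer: $\frac{26995343}{147} \approx 1.8364 \cdot 10^{5}$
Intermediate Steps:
$z{\left(F \right)} = \frac{2677}{147}$ ($z{\left(F \right)} = 18 + 2 \frac{9 - 71}{-280 - 308} = 18 + 2 \left(- \frac{62}{-588}\right) = 18 + 2 \left(\left(-62\right) \left(- \frac{1}{588}\right)\right) = 18 + 2 \cdot \frac{31}{294} = 18 + \frac{31}{147} = \frac{2677}{147}$)
$183660 - z{\left(-250 + 303 \right)} = 183660 - \frac{2677}{147} = \frac{26995343}{147}$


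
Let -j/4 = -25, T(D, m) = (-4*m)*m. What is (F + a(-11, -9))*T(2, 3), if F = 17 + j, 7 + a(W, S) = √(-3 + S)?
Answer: -3960 - 72*I*√3 ≈ -3960.0 - 124.71*I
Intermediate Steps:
T(D, m) = -4*m²
j = 100 (j = -4*(-25) = 100)
a(W, S) = -7 + √(-3 + S)
F = 117 (F = 17 + 100 = 117)
(F + a(-11, -9))*T(2, 3) = (117 + (-7 + √(-3 - 9)))*(-4*3²) = (117 + (-7 + √(-12)))*(-4*9) = (117 + (-7 + 2*I*√3))*(-36) = (110 + 2*I*√3)*(-36) = -3960 - 72*I*√3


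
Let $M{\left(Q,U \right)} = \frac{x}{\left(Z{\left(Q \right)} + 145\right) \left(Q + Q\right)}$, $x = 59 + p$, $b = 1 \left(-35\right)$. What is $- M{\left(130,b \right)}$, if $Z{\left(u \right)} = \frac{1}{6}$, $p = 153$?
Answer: $- \frac{318}{56615} \approx -0.0056169$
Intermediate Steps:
$Z{\left(u \right)} = \frac{1}{6}$
$b = -35$
$x = 212$ ($x = 59 + 153 = 212$)
$M{\left(Q,U \right)} = \frac{636}{871 Q}$ ($M{\left(Q,U \right)} = \frac{212}{\left(\frac{1}{6} + 145\right) \left(Q + Q\right)} = \frac{212}{\frac{871}{6} \cdot 2 Q} = \frac{212}{\frac{871}{3} Q} = 212 \frac{3}{871 Q} = \frac{636}{871 Q}$)
$- M{\left(130,b \right)} = - \frac{636}{871 \cdot 130} = \left(-1\right) \frac{318}{56615} = - \frac{318}{56615}$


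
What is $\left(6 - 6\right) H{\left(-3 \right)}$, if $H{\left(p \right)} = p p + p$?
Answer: $0$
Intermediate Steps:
$H{\left(p \right)} = p + p^{2}$ ($H{\left(p \right)} = p^{2} + p = p + p^{2}$)
$\left(6 - 6\right) H{\left(-3 \right)} = \left(6 - 6\right) \left(- 3 \left(1 - 3\right)\right) = 0 \left(\left(-3\right) \left(-2\right)\right) = 0 \cdot 6 = 0$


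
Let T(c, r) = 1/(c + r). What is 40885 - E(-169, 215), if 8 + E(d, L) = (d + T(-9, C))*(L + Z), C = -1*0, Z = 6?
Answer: 704399/9 ≈ 78267.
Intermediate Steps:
C = 0
E(d, L) = -8 + (6 + L)*(-⅑ + d) (E(d, L) = -8 + (d + 1/(-9 + 0))*(L + 6) = -8 + (d + 1/(-9))*(6 + L) = -8 + (d - ⅑)*(6 + L) = -8 + (-⅑ + d)*(6 + L) = -8 + (6 + L)*(-⅑ + d))
40885 - E(-169, 215) = 40885 - (-26/3 + 6*(-169) - ⅑*215 + 215*(-169)) = 40885 - (-26/3 - 1014 - 215/9 - 36335) = 40885 - 1*(-336434/9) = 40885 + 336434/9 = 704399/9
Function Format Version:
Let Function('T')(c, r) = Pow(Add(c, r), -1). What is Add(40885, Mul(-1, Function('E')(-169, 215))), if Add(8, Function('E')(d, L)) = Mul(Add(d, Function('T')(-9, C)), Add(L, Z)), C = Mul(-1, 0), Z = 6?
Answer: Rational(704399, 9) ≈ 78267.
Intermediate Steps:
C = 0
Function('E')(d, L) = Add(-8, Mul(Add(6, L), Add(Rational(-1, 9), d))) (Function('E')(d, L) = Add(-8, Mul(Add(d, Pow(Add(-9, 0), -1)), Add(L, 6))) = Add(-8, Mul(Add(d, Pow(-9, -1)), Add(6, L))) = Add(-8, Mul(Add(d, Rational(-1, 9)), Add(6, L))) = Add(-8, Mul(Add(Rational(-1, 9), d), Add(6, L))) = Add(-8, Mul(Add(6, L), Add(Rational(-1, 9), d))))
Add(40885, Mul(-1, Function('E')(-169, 215))) = Add(40885, Mul(-1, Add(Rational(-26, 3), Mul(6, -169), Mul(Rational(-1, 9), 215), Mul(215, -169)))) = Add(40885, Mul(-1, Add(Rational(-26, 3), -1014, Rational(-215, 9), -36335))) = Add(40885, Mul(-1, Rational(-336434, 9))) = Add(40885, Rational(336434, 9)) = Rational(704399, 9)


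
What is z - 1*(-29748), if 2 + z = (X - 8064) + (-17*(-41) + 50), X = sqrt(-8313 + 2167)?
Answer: 22429 + I*sqrt(6146) ≈ 22429.0 + 78.396*I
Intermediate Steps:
X = I*sqrt(6146) (X = sqrt(-6146) = I*sqrt(6146) ≈ 78.396*I)
z = -7319 + I*sqrt(6146) (z = -2 + ((I*sqrt(6146) - 8064) + (-17*(-41) + 50)) = -2 + ((-8064 + I*sqrt(6146)) + (697 + 50)) = -2 + ((-8064 + I*sqrt(6146)) + 747) = -2 + (-7317 + I*sqrt(6146)) = -7319 + I*sqrt(6146) ≈ -7319.0 + 78.396*I)
z - 1*(-29748) = (-7319 + I*sqrt(6146)) - 1*(-29748) = (-7319 + I*sqrt(6146)) + 29748 = 22429 + I*sqrt(6146)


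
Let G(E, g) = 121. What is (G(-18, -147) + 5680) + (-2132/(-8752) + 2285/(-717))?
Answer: 9095968177/1568796 ≈ 5798.1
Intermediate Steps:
(G(-18, -147) + 5680) + (-2132/(-8752) + 2285/(-717)) = (121 + 5680) + (-2132/(-8752) + 2285/(-717)) = 5801 + (-2132*(-1/8752) + 2285*(-1/717)) = 5801 + (533/2188 - 2285/717) = 5801 - 4617419/1568796 = 9095968177/1568796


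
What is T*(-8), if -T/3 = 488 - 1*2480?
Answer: -47808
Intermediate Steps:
T = 5976 (T = -3*(488 - 1*2480) = -3*(488 - 2480) = -3*(-1992) = 5976)
T*(-8) = 5976*(-8) = -47808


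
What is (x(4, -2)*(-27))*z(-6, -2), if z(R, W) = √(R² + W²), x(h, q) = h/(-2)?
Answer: 108*√10 ≈ 341.53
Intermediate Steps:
x(h, q) = -h/2 (x(h, q) = h*(-½) = -h/2)
(x(4, -2)*(-27))*z(-6, -2) = (-½*4*(-27))*√((-6)² + (-2)²) = (-2*(-27))*√(36 + 4) = 54*√40 = 54*(2*√10) = 108*√10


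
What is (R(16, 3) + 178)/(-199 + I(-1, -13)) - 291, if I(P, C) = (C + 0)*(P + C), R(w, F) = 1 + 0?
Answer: -5126/17 ≈ -301.53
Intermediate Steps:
R(w, F) = 1
I(P, C) = C*(C + P)
(R(16, 3) + 178)/(-199 + I(-1, -13)) - 291 = (1 + 178)/(-199 - 13*(-13 - 1)) - 291 = 179/(-199 - 13*(-14)) - 291 = 179/(-199 + 182) - 291 = 179/(-17) - 291 = 179*(-1/17) - 291 = -179/17 - 291 = -5126/17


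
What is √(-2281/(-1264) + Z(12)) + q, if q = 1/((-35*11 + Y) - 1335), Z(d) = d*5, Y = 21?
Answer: -1/1699 + √6171559/316 ≈ 7.8610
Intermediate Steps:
Z(d) = 5*d
q = -1/1699 (q = 1/((-35*11 + 21) - 1335) = 1/((-385 + 21) - 1335) = 1/(-364 - 1335) = 1/(-1699) = -1/1699 ≈ -0.00058858)
√(-2281/(-1264) + Z(12)) + q = √(-2281/(-1264) + 5*12) - 1/1699 = √(-2281*(-1/1264) + 60) - 1/1699 = √(2281/1264 + 60) - 1/1699 = √(78121/1264) - 1/1699 = √6171559/316 - 1/1699 = -1/1699 + √6171559/316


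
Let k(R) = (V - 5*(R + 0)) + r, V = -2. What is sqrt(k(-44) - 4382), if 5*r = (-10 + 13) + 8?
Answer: I*sqrt(104045)/5 ≈ 64.512*I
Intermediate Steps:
r = 11/5 (r = ((-10 + 13) + 8)/5 = (3 + 8)/5 = (1/5)*11 = 11/5 ≈ 2.2000)
k(R) = 1/5 - 5*R (k(R) = (-2 - 5*(R + 0)) + 11/5 = (-2 - 5*R) + 11/5 = 1/5 - 5*R)
sqrt(k(-44) - 4382) = sqrt((1/5 - 5*(-44)) - 4382) = sqrt((1/5 + 220) - 4382) = sqrt(1101/5 - 4382) = sqrt(-20809/5) = I*sqrt(104045)/5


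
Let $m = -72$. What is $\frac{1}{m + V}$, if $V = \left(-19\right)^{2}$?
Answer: $\frac{1}{289} \approx 0.0034602$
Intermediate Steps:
$V = 361$
$\frac{1}{m + V} = \frac{1}{-72 + 361} = \frac{1}{289}$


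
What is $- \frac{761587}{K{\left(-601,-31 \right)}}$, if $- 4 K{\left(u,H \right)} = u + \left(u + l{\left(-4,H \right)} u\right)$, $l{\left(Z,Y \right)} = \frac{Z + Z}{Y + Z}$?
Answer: $- \frac{53311090}{23439} \approx -2274.5$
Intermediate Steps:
$l{\left(Z,Y \right)} = \frac{2 Z}{Y + Z}$
$K{\left(u,H \right)} = - \frac{u}{2} + \frac{2 u}{-4 + H}$ ($K{\left(u,H \right)} = - \frac{u + \left(u + 2 \left(-4\right) \frac{1}{H - 4} u\right)}{4} = - \frac{u + \left(u + 2 \left(-4\right) \frac{1}{-4 + H} u\right)}{4} = - \frac{u + \left(u + - \frac{8}{-4 + H} u\right)}{4} = - \frac{u + \left(u - \frac{8 u}{-4 + H}\right)}{4} = - \frac{2 u - \frac{8 u}{-4 + H}}{4} = - \frac{u}{2} + \frac{2 u}{-4 + H}$)
$- \frac{761587}{K{\left(-601,-31 \right)}} = - \frac{761587}{\frac{1}{2} \left(-601\right) \frac{1}{-4 - 31} \left(8 - -31\right)} = - \frac{761587}{\frac{1}{2} \left(-601\right) \frac{1}{-35} \left(8 + 31\right)} = - \frac{761587}{\frac{1}{2} \left(-601\right) \left(- \frac{1}{35}\right) 39} = - \frac{761587}{\frac{23439}{70}} = \left(-761587\right) \frac{70}{23439} = - \frac{53311090}{23439}$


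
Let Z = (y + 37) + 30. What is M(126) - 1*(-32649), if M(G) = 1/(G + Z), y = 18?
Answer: 6888940/211 ≈ 32649.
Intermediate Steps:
Z = 85 (Z = (18 + 37) + 30 = 55 + 30 = 85)
M(G) = 1/(85 + G) (M(G) = 1/(G + 85) = 1/(85 + G))
M(126) - 1*(-32649) = 1/(85 + 126) - 1*(-32649) = 1/211 + 32649 = 6888940/211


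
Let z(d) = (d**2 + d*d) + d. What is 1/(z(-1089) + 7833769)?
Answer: 1/10204522 ≈ 9.7996e-8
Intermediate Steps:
z(d) = d + 2*d**2 (z(d) = (d**2 + d**2) + d = 2*d**2 + d = d + 2*d**2)
1/(z(-1089) + 7833769) = 1/(-1089*(1 + 2*(-1089)) + 7833769) = 1/(-1089*(1 - 2178) + 7833769) = 1/(-1089*(-2177) + 7833769) = 1/(2370753 + 7833769) = 1/10204522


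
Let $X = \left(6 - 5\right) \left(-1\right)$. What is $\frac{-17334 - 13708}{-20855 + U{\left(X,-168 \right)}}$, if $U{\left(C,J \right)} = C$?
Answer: $\frac{1411}{948} \approx 1.4884$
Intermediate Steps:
$X = -1$ ($X = 1 \left(-1\right) = -1$)
$\frac{-17334 - 13708}{-20855 + U{\left(X,-168 \right)}} = \frac{-17334 - 13708}{-20855 - 1} = - \frac{31042}{-20856} = \left(-31042\right) \left(- \frac{1}{20856}\right) = \frac{1411}{948}$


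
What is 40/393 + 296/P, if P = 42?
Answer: 6556/917 ≈ 7.1494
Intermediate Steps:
40/393 + 296/P = 40/393 + 296/42 = 40*(1/393) + 296*(1/42) = 40/393 + 148/21 = 6556/917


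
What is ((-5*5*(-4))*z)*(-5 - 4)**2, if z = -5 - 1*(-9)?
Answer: 32400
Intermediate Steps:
z = 4 (z = -5 + 9 = 4)
((-5*5*(-4))*z)*(-5 - 4)**2 = ((-5*5*(-4))*4)*(-5 - 4)**2 = (-25*(-4)*4)*(-9)**2 = (100*4)*81 = 400*81 = 32400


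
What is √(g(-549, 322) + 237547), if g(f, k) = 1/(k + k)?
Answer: √24629823309/322 ≈ 487.39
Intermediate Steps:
g(f, k) = 1/(2*k)
√(g(-549, 322) + 237547) = √((½)/322 + 237547) = √((½)*(1/322) + 237547) = √(1/644 + 237547) = √(152980269/644) = √24629823309/322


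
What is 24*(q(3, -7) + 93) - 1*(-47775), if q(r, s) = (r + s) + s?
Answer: 49743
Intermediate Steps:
q(r, s) = r + 2*s
24*(q(3, -7) + 93) - 1*(-47775) = 24*((3 + 2*(-7)) + 93) - 1*(-47775) = 24*((3 - 14) + 93) + 47775 = 24*(-11 + 93) + 47775 = 24*82 + 47775 = 1968 + 47775 = 49743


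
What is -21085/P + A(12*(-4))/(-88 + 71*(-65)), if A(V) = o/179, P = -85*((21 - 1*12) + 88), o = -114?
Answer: 3550214615/1388189213 ≈ 2.5574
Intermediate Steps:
P = -8245 (P = -85*((21 - 12) + 88) = -85*(9 + 88) = -85*97 = -8245)
A(V) = -114/179
-21085/P + A(12*(-4))/(-88 + 71*(-65)) = -21085/(-8245) - 114/(179*(-88 + 71*(-65))) = -21085*(-1/8245) - 114/(179*(-88 - 4615)) = 4217/1649 - 114/179/(-4703) = 4217/1649 - 114/179*(-1/4703) = 4217/1649 + 114/841837 = 3550214615/1388189213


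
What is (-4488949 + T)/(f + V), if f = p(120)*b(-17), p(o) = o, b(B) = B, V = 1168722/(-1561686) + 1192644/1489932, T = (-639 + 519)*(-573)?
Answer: 47615379836942183/21974828284200 ≈ 2166.8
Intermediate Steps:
T = 68760 (T = -120*(-573) = 68760)
V = 561199680/10772249747 (V = 1168722*(-1/1561686) + 1192644*(1/1489932) = -194787/260281 + 33129/41387 = 561199680/10772249747 ≈ 0.052097)
f = -2040 (f = 120*(-17) = -2040)
(-4488949 + T)/(f + V) = (-4488949 + 68760)/(-2040 + 561199680/10772249747) = -4420189/(-21974828284200/10772249747) = -4420189*(-10772249747/21974828284200) = 47615379836942183/21974828284200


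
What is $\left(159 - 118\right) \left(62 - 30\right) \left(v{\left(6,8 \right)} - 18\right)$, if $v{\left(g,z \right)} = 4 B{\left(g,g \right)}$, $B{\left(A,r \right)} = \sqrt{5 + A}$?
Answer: $-23616 + 5248 \sqrt{11} \approx -6210.4$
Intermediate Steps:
$v{\left(g,z \right)} = 4 \sqrt{5 + g}$
$\left(159 - 118\right) \left(62 - 30\right) \left(v{\left(6,8 \right)} - 18\right) = \left(159 - 118\right) \left(62 - 30\right) \left(4 \sqrt{5 + 6} - 18\right) = 41 \cdot 32 \left(4 \sqrt{11} - 18\right) = 41 \cdot 32 \left(-18 + 4 \sqrt{11}\right) = 41 \left(-576 + 128 \sqrt{11}\right) = -23616 + 5248 \sqrt{11}$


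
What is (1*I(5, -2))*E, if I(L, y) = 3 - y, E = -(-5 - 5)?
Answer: 50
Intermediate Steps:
E = 10 (E = -1*(-10) = 10)
(1*I(5, -2))*E = (1*(3 - 1*(-2)))*10 = (1*(3 + 2))*10 = (1*5)*10 = 5*10 = 50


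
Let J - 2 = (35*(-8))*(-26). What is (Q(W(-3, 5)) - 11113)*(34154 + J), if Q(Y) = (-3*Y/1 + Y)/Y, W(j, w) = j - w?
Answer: -460561140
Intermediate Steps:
J = 7282 (J = 2 + (35*(-8))*(-26) = 2 - 280*(-26) = 2 + 7280 = 7282)
Q(Y) = -2 (Q(Y) = (-3*Y + Y)/Y = (-2*Y)/Y = -2)
(Q(W(-3, 5)) - 11113)*(34154 + J) = (-2 - 11113)*(34154 + 7282) = -11115*41436 = -460561140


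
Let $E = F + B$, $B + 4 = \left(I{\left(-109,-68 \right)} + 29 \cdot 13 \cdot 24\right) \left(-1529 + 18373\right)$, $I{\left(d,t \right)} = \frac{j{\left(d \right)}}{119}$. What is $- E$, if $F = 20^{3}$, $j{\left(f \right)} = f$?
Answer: $- \frac{18135252456}{119} \approx -1.524 \cdot 10^{8}$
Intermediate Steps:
$F = 8000$
$I{\left(d,t \right)} = \frac{d}{119}$
$B = \frac{18134300456}{119}$ ($B = -4 + \left(\frac{1}{119} \left(-109\right) + 29 \cdot 13 \cdot 24\right) \left(-1529 + 18373\right) = -4 + \left(- \frac{109}{119} + 377 \cdot 24\right) 16844 = -4 + \left(- \frac{109}{119} + 9048\right) 16844 = -4 + \frac{1076603}{119} \cdot 16844 = -4 + \frac{18134300932}{119} = \frac{18134300456}{119} \approx 1.5239 \cdot 10^{8}$)
$E = \frac{18135252456}{119}$ ($E = 8000 + \frac{18134300456}{119} = \frac{18135252456}{119} \approx 1.524 \cdot 10^{8}$)
$- E = \left(-1\right) \frac{18135252456}{119} = - \frac{18135252456}{119}$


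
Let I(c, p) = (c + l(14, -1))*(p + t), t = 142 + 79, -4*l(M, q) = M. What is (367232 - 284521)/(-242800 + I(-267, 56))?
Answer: -165422/635457 ≈ -0.26032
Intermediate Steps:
l(M, q) = -M/4
t = 221
I(c, p) = (221 + p)*(-7/2 + c) (I(c, p) = (c - 1/4*14)*(p + 221) = (c - 7/2)*(221 + p) = (-7/2 + c)*(221 + p) = (221 + p)*(-7/2 + c))
(367232 - 284521)/(-242800 + I(-267, 56)) = (367232 - 284521)/(-242800 + (-1547/2 + 221*(-267) - 7/2*56 - 267*56)) = 82711/(-242800 + (-1547/2 - 59007 - 196 - 14952)) = 82711/(-242800 - 149857/2) = 82711/(-635457/2) = 82711*(-2/635457) = -165422/635457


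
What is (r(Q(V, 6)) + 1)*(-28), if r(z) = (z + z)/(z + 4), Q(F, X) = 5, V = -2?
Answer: -532/9 ≈ -59.111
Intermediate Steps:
r(z) = 2*z/(4 + z) (r(z) = (2*z)/(4 + z) = 2*z/(4 + z))
(r(Q(V, 6)) + 1)*(-28) = (2*5/(4 + 5) + 1)*(-28) = (2*5/9 + 1)*(-28) = (2*5*(1/9) + 1)*(-28) = (10/9 + 1)*(-28) = (19/9)*(-28) = -532/9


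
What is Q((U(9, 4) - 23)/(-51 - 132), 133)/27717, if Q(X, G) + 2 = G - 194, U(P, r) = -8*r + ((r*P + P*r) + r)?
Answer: -21/9239 ≈ -0.0022730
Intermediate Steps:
U(P, r) = -7*r + 2*P*r (U(P, r) = -8*r + ((P*r + P*r) + r) = -8*r + (2*P*r + r) = -8*r + (r + 2*P*r) = -7*r + 2*P*r)
Q(X, G) = -196 + G (Q(X, G) = -2 + (G - 194) = -2 + (-194 + G) = -196 + G)
Q((U(9, 4) - 23)/(-51 - 132), 133)/27717 = (-196 + 133)/27717 = -63*1/27717 = -21/9239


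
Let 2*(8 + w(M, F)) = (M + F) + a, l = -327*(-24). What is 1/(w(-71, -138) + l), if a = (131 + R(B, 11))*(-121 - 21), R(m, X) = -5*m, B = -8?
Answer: -2/8811 ≈ -0.00022699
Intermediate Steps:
a = -24282 (a = (131 - 5*(-8))*(-121 - 21) = (131 + 40)*(-142) = 171*(-142) = -24282)
l = 7848
w(M, F) = -12149 + F/2 + M/2 (w(M, F) = -8 + ((M + F) - 24282)/2 = -8 + ((F + M) - 24282)/2 = -8 + (-24282 + F + M)/2 = -8 + (-12141 + F/2 + M/2) = -12149 + F/2 + M/2)
1/(w(-71, -138) + l) = 1/((-12149 + (1/2)*(-138) + (1/2)*(-71)) + 7848) = 1/((-12149 - 69 - 71/2) + 7848) = 1/(-24507/2 + 7848) = 1/(-8811/2) = -2/8811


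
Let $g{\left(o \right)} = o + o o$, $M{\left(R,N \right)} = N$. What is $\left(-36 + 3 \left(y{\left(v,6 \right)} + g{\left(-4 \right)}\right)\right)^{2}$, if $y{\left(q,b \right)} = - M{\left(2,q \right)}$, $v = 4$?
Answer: $144$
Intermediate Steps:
$g{\left(o \right)} = o + o^{2}$
$y{\left(q,b \right)} = - q$
$\left(-36 + 3 \left(y{\left(v,6 \right)} + g{\left(-4 \right)}\right)\right)^{2} = \left(-36 + 3 \left(\left(-1\right) 4 - 4 \left(1 - 4\right)\right)\right)^{2} = \left(-36 + 3 \left(-4 - -12\right)\right)^{2} = \left(-36 + 3 \left(-4 + 12\right)\right)^{2} = \left(-36 + 3 \cdot 8\right)^{2} = \left(-36 + 24\right)^{2} = \left(-12\right)^{2} = 144$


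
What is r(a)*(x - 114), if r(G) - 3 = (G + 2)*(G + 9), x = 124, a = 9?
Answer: 2010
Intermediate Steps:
r(G) = 3 + (2 + G)*(9 + G) (r(G) = 3 + (G + 2)*(G + 9) = 3 + (2 + G)*(9 + G))
r(a)*(x - 114) = (21 + 9**2 + 11*9)*(124 - 114) = (21 + 81 + 99)*10 = 201*10 = 2010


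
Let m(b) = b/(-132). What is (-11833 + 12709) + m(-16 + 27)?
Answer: 10511/12 ≈ 875.92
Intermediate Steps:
m(b) = -b/132 (m(b) = b*(-1/132) = -b/132)
(-11833 + 12709) + m(-16 + 27) = (-11833 + 12709) - (-16 + 27)/132 = 876 - 1/132*11 = 876 - 1/12 = 10511/12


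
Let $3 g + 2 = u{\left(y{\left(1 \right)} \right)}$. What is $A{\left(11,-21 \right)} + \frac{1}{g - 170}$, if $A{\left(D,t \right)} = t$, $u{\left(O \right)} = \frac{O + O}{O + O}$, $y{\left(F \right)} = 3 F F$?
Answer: $- \frac{10734}{511} \approx -21.006$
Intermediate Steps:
$y{\left(F \right)} = 3 F^{2}$
$u{\left(O \right)} = 1$ ($u{\left(O \right)} = \frac{2 O}{2 O} = 2 O \frac{1}{2 O} = 1$)
$g = - \frac{1}{3}$ ($g = - \frac{2}{3} + \frac{1}{3} \cdot 1 = - \frac{2}{3} + \frac{1}{3} = - \frac{1}{3} \approx -0.33333$)
$A{\left(11,-21 \right)} + \frac{1}{g - 170} = -21 + \frac{1}{- \frac{1}{3} - 170} = -21 + \frac{1}{- \frac{511}{3}} = -21 - \frac{3}{511} = - \frac{10734}{511}$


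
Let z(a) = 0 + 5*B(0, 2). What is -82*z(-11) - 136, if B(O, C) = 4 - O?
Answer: -1776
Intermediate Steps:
z(a) = 20 (z(a) = 0 + 5*(4 - 1*0) = 0 + 5*(4 + 0) = 0 + 5*4 = 0 + 20 = 20)
-82*z(-11) - 136 = -82*20 - 136 = -1640 - 136 = -1776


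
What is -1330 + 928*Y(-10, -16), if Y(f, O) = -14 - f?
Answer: -5042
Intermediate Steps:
-1330 + 928*Y(-10, -16) = -1330 + 928*(-14 - 1*(-10)) = -1330 + 928*(-14 + 10) = -1330 + 928*(-4) = -1330 - 3712 = -5042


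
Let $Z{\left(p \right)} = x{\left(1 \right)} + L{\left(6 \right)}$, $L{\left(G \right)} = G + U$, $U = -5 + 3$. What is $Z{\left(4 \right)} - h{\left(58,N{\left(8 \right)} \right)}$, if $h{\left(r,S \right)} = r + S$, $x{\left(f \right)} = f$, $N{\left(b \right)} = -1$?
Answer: $-52$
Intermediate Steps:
$U = -2$
$h{\left(r,S \right)} = S + r$
$L{\left(G \right)} = -2 + G$ ($L{\left(G \right)} = G - 2 = -2 + G$)
$Z{\left(p \right)} = 5$ ($Z{\left(p \right)} = 1 + \left(-2 + 6\right) = 1 + 4 = 5$)
$Z{\left(4 \right)} - h{\left(58,N{\left(8 \right)} \right)} = 5 - \left(-1 + 58\right) = 5 - 57 = -52$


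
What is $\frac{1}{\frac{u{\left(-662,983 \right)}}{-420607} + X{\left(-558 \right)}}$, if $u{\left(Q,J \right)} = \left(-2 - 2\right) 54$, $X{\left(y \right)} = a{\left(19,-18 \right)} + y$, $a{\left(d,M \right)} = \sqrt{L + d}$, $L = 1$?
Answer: $- \frac{9871582778343}{5507984300331112} - \frac{176910248449 \sqrt{5}}{27539921501655560} \approx -0.0018066$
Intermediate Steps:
$a{\left(d,M \right)} = \sqrt{1 + d}$
$X{\left(y \right)} = y + 2 \sqrt{5}$ ($X{\left(y \right)} = \sqrt{1 + 19} + y = \sqrt{20} + y = 2 \sqrt{5} + y = y + 2 \sqrt{5}$)
$u{\left(Q,J \right)} = -216$ ($u{\left(Q,J \right)} = \left(-4\right) 54 = -216$)
$\frac{1}{\frac{u{\left(-662,983 \right)}}{-420607} + X{\left(-558 \right)}} = \frac{1}{- \frac{216}{-420607} - \left(558 - 2 \sqrt{5}\right)} = \frac{1}{\left(-216\right) \left(- \frac{1}{420607}\right) - \left(558 - 2 \sqrt{5}\right)} = \frac{1}{\frac{216}{420607} - \left(558 - 2 \sqrt{5}\right)} = \frac{1}{- \frac{234698490}{420607} + 2 \sqrt{5}}$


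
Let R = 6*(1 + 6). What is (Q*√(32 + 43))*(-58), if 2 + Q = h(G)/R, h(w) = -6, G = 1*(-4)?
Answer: 4350*√3/7 ≈ 1076.3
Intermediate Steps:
G = -4
R = 42 (R = 6*7 = 42)
Q = -15/7 (Q = -2 - 6/42 = -2 - 6*1/42 = -2 - ⅐ = -15/7 ≈ -2.1429)
(Q*√(32 + 43))*(-58) = -15*√(32 + 43)/7*(-58) = -75*√3/7*(-58) = 4350*√3/7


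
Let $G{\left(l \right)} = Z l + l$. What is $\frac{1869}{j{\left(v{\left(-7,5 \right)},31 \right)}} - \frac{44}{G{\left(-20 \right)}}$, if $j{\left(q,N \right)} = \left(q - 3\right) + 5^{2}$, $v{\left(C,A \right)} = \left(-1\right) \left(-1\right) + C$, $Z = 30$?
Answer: $\frac{289871}{2480} \approx 116.88$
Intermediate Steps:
$G{\left(l \right)} = 31 l$ ($G{\left(l \right)} = 30 l + l = 31 l$)
$v{\left(C,A \right)} = 1 + C$
$j{\left(q,N \right)} = 22 + q$ ($j{\left(q,N \right)} = \left(-3 + q\right) + 25 = 22 + q$)
$\frac{1869}{j{\left(v{\left(-7,5 \right)},31 \right)}} - \frac{44}{G{\left(-20 \right)}} = \frac{1869}{22 + \left(1 - 7\right)} - \frac{44}{31 \left(-20\right)} = \frac{1869}{22 - 6} - \frac{44}{-620} = \frac{1869}{16} - - \frac{11}{155} = 1869 \cdot \frac{1}{16} + \frac{11}{155} = \frac{1869}{16} + \frac{11}{155} = \frac{289871}{2480}$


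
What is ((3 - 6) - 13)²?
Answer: 256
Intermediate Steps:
((3 - 6) - 13)² = (-3 - 13)² = (-16)² = 256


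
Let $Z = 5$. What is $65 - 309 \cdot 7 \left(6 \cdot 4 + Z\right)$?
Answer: $-62662$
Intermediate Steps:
$65 - 309 \cdot 7 \left(6 \cdot 4 + Z\right) = 65 - 309 \cdot 7 \left(6 \cdot 4 + 5\right) = 65 - 309 \cdot 7 \left(24 + 5\right) = 65 - 309 \cdot 7 \cdot 29 = 65 - 62727 = -62662$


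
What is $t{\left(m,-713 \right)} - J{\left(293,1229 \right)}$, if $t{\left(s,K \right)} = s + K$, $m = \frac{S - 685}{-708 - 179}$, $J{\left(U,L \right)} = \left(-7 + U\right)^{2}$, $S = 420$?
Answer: $- \frac{73185218}{887} \approx -82509.0$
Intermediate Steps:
$m = \frac{265}{887}$ ($m = \frac{420 - 685}{-708 - 179} = - \frac{265}{-887} = \left(-265\right) \left(- \frac{1}{887}\right) = \frac{265}{887} \approx 0.29876$)
$t{\left(s,K \right)} = K + s$
$t{\left(m,-713 \right)} - J{\left(293,1229 \right)} = \left(-713 + \frac{265}{887}\right) - \left(-7 + 293\right)^{2} = - \frac{632166}{887} - 286^{2} = - \frac{632166}{887} - 81796 = - \frac{73185218}{887}$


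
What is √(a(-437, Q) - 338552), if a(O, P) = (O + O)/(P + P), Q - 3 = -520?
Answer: 3*I*√10054555511/517 ≈ 581.85*I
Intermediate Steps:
Q = -517 (Q = 3 - 520 = -517)
a(O, P) = O/P (a(O, P) = (2*O)/((2*P)) = (2*O)*(1/(2*P)) = O/P)
√(a(-437, Q) - 338552) = √(-437/(-517) - 338552) = √(-437*(-1/517) - 338552) = √(437/517 - 338552) = √(-175030947/517) = 3*I*√10054555511/517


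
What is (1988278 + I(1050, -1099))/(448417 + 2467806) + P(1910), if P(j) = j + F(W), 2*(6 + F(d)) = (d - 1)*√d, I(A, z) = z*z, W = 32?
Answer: 5555684671/2916223 + 62*√2 ≈ 1992.8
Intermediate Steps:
I(A, z) = z²
F(d) = -6 + √d*(-1 + d)/2 (F(d) = -6 + ((d - 1)*√d)/2 = -6 + ((-1 + d)*√d)/2 = -6 + (√d*(-1 + d))/2 = -6 + √d*(-1 + d)/2)
P(j) = -6 + j + 62*√2 (P(j) = j + (-6 + 32^(3/2)/2 - 2*√2) = j + (-6 + (128*√2)/2 - 2*√2) = j + (-6 + 64*√2 - 2*√2) = j + (-6 + 62*√2) = -6 + j + 62*√2)
(1988278 + I(1050, -1099))/(448417 + 2467806) + P(1910) = (1988278 + (-1099)²)/(448417 + 2467806) + (-6 + 1910 + 62*√2) = (1988278 + 1207801)/2916223 + (1904 + 62*√2) = 3196079*(1/2916223) + (1904 + 62*√2) = 3196079/2916223 + (1904 + 62*√2) = 5555684671/2916223 + 62*√2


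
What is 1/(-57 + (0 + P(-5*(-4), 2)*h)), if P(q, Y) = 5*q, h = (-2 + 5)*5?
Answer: 1/1443 ≈ 0.00069300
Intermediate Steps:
h = 15 (h = 3*5 = 15)
1/(-57 + (0 + P(-5*(-4), 2)*h)) = 1/(-57 + (0 + (5*(-5*(-4)))*15)) = 1/(-57 + (0 + (5*20)*15)) = 1/(-57 + (0 + 100*15)) = 1/(-57 + (0 + 1500)) = 1/(-57 + 1500) = 1/1443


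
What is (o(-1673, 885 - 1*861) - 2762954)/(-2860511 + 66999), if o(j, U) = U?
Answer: 1381465/1396756 ≈ 0.98905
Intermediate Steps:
(o(-1673, 885 - 1*861) - 2762954)/(-2860511 + 66999) = ((885 - 1*861) - 2762954)/(-2860511 + 66999) = ((885 - 861) - 2762954)/(-2793512) = (24 - 2762954)*(-1/2793512) = -2762930*(-1/2793512) = 1381465/1396756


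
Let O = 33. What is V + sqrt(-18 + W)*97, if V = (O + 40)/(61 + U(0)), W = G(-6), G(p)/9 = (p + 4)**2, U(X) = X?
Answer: 73/61 + 291*sqrt(2) ≈ 412.73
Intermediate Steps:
G(p) = 9*(4 + p)**2 (G(p) = 9*(p + 4)**2 = 9*(4 + p)**2)
W = 36 (W = 9*(4 - 6)**2 = 9*(-2)**2 = 9*4 = 36)
V = 73/61 (V = (33 + 40)/(61 + 0) = 73/61 ≈ 1.1967)
V + sqrt(-18 + W)*97 = 73/61 + sqrt(-18 + 36)*97 = 73/61 + sqrt(18)*97 = 73/61 + (3*sqrt(2))*97 = 73/61 + 291*sqrt(2)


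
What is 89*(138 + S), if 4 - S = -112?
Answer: 22606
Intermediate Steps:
S = 116 (S = 4 - 1*(-112) = 4 + 112 = 116)
89*(138 + S) = 89*(138 + 116) = 89*254 = 22606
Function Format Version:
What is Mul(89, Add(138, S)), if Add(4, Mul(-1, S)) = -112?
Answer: 22606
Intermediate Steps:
S = 116 (S = Add(4, Mul(-1, -112)) = Add(4, 112) = 116)
Mul(89, Add(138, S)) = Mul(89, Add(138, 116)) = Mul(89, 254) = 22606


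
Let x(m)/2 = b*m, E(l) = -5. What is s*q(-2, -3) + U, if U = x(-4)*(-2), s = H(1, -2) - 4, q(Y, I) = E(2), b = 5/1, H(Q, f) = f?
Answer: 110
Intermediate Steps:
b = 5 (b = 5*1 = 5)
q(Y, I) = -5
s = -6 (s = -2 - 4 = -6)
x(m) = 10*m (x(m) = 2*(5*m) = 10*m)
U = 80 (U = (10*(-4))*(-2) = -40*(-2) = 80)
s*q(-2, -3) + U = -6*(-5) + 80 = 30 + 80 = 110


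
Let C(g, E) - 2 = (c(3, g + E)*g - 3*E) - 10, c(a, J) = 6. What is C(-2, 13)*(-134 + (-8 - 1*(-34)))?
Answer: 6372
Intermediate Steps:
C(g, E) = -8 - 3*E + 6*g (C(g, E) = 2 + ((6*g - 3*E) - 10) = 2 + ((-3*E + 6*g) - 10) = 2 + (-10 - 3*E + 6*g) = -8 - 3*E + 6*g)
C(-2, 13)*(-134 + (-8 - 1*(-34))) = (-8 - 3*13 + 6*(-2))*(-134 + (-8 - 1*(-34))) = (-8 - 39 - 12)*(-134 + (-8 + 34)) = -59*(-134 + 26) = -59*(-108) = 6372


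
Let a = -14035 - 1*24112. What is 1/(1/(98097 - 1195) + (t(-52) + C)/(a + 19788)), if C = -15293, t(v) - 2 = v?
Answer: 1779023818/1486785745 ≈ 1.1966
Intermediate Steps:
t(v) = 2 + v
a = -38147 (a = -14035 - 24112 = -38147)
1/(1/(98097 - 1195) + (t(-52) + C)/(a + 19788)) = 1/(1/(98097 - 1195) + ((2 - 52) - 15293)/(-38147 + 19788)) = 1/(1/96902 + (-50 - 15293)/(-18359)) = 1/(1/96902 - 15343*(-1/18359)) = 1/(1/96902 + 15343/18359) = 1/(1486785745/1779023818) = 1779023818/1486785745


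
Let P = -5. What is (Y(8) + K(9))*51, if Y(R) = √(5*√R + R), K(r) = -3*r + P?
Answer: -1632 + 51*√(8 + 10*√2) ≈ -1392.0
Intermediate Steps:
K(r) = -5 - 3*r (K(r) = -3*r - 5 = -5 - 3*r)
Y(R) = √(R + 5*√R)
(Y(8) + K(9))*51 = (√(8 + 5*√8) + (-5 - 3*9))*51 = (√(8 + 5*(2*√2)) + (-5 - 27))*51 = (√(8 + 10*√2) - 32)*51 = (-32 + √(8 + 10*√2))*51 = -1632 + 51*√(8 + 10*√2)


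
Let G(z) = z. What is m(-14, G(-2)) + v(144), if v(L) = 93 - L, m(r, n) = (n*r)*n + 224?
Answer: 117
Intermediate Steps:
m(r, n) = 224 + r*n**2 (m(r, n) = r*n**2 + 224 = 224 + r*n**2)
m(-14, G(-2)) + v(144) = (224 - 14*(-2)**2) + (93 - 1*144) = (224 - 14*4) + (93 - 144) = (224 - 56) - 51 = 168 - 51 = 117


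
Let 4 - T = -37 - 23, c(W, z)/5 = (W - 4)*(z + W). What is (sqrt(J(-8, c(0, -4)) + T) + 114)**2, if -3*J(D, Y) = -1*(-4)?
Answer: 39176/3 + 152*sqrt(141) ≈ 14864.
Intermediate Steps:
c(W, z) = 5*(-4 + W)*(W + z) (c(W, z) = 5*((W - 4)*(z + W)) = 5*((-4 + W)*(W + z)) = 5*(-4 + W)*(W + z))
J(D, Y) = -4/3 (J(D, Y) = -(-1)*(-4)/3 = -1/3*4 = -4/3)
T = 64 (T = 4 - (-37 - 23) = 4 - 1*(-60) = 4 + 60 = 64)
(sqrt(J(-8, c(0, -4)) + T) + 114)**2 = (sqrt(-4/3 + 64) + 114)**2 = (sqrt(188/3) + 114)**2 = (2*sqrt(141)/3 + 114)**2 = (114 + 2*sqrt(141)/3)**2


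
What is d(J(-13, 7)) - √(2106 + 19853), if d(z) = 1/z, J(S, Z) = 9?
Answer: ⅑ - √21959 ≈ -148.07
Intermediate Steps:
d(J(-13, 7)) - √(2106 + 19853) = 1/9 - √(2106 + 19853) = ⅑ - √21959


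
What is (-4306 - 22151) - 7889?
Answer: -34346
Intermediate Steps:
(-4306 - 22151) - 7889 = -26457 - 7889 = -34346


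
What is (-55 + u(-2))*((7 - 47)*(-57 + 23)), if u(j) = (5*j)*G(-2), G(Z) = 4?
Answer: -129200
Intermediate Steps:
u(j) = 20*j (u(j) = (5*j)*4 = 20*j)
(-55 + u(-2))*((7 - 47)*(-57 + 23)) = (-55 + 20*(-2))*((7 - 47)*(-57 + 23)) = (-55 - 40)*(-40*(-34)) = -95*1360 = -129200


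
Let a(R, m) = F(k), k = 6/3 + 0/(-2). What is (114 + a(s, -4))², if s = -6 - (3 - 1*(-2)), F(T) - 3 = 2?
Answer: 14161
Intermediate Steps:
k = 2 (k = 6*(⅓) + 0*(-½) = 2 + 0 = 2)
F(T) = 5 (F(T) = 3 + 2 = 5)
s = -11 (s = -6 - (3 + 2) = -6 - 1*5 = -6 - 5 = -11)
a(R, m) = 5
(114 + a(s, -4))² = (114 + 5)² = 119² = 14161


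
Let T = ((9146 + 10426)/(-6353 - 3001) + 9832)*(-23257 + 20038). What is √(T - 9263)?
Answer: I*√76928942165249/1559 ≈ 5626.0*I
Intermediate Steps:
T = -49330614894/1559 (T = (19572/(-9354) + 9832)*(-3219) = (19572*(-1/9354) + 9832)*(-3219) = (-3262/1559 + 9832)*(-3219) = (15324826/1559)*(-3219) = -49330614894/1559 ≈ -3.1642e+7)
√(T - 9263) = √(-49330614894/1559 - 9263) = √(-49345055911/1559) = I*√76928942165249/1559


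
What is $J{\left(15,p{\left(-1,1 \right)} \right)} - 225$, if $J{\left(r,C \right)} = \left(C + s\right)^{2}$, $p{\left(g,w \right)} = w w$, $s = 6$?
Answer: $-176$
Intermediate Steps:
$p{\left(g,w \right)} = w^{2}$
$J{\left(r,C \right)} = \left(6 + C\right)^{2}$ ($J{\left(r,C \right)} = \left(C + 6\right)^{2} = \left(6 + C\right)^{2}$)
$J{\left(15,p{\left(-1,1 \right)} \right)} - 225 = \left(6 + 1^{2}\right)^{2} - 225 = \left(6 + 1\right)^{2} - 225 = 7^{2} - 225 = 49 - 225 = -176$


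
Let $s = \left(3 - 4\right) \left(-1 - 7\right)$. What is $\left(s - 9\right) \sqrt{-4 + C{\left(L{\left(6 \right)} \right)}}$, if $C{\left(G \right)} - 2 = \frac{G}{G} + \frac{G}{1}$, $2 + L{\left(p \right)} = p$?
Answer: $- \sqrt{3} \approx -1.732$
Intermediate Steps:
$L{\left(p \right)} = -2 + p$
$C{\left(G \right)} = 3 + G$ ($C{\left(G \right)} = 2 + \left(\frac{G}{G} + \frac{G}{1}\right) = 2 + \left(1 + G 1\right) = 2 + \left(1 + G\right) = 3 + G$)
$s = 8$ ($s = \left(-1\right) \left(-8\right) = 8$)
$\left(s - 9\right) \sqrt{-4 + C{\left(L{\left(6 \right)} \right)}} = \left(8 - 9\right) \sqrt{-4 + \left(3 + \left(-2 + 6\right)\right)} = - \sqrt{-4 + \left(3 + 4\right)} = - \sqrt{-4 + 7} = - \sqrt{3}$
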